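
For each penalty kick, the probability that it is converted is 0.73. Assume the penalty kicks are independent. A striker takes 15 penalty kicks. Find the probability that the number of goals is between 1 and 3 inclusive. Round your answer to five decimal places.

0.00003

X ~ Binomial(15, 0.73); P(1 ≤ X ≤ 3) = Σ C(15,k) p^k (1−p)^(15−k) over k:
  k=1: C(15,1)·0.73^1·0.27^14 = 0.0000001
  k=2: C(15,2)·0.73^2·0.27^13 = 0.0000023
  k=3: C(15,3)·0.73^3·0.27^12 = 0.0000266
Total = 0.0000290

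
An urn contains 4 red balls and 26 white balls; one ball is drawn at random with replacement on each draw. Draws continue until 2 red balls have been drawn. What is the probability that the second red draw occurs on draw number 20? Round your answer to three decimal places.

0.026

Y = trial on which the second success occurs; negative binomial, r=2, p=0.133333.
P(Y=20) = C(19,1) · p^2 · (1−p)^18
= 19 · 0.017778 · 0.076092 = 0.02570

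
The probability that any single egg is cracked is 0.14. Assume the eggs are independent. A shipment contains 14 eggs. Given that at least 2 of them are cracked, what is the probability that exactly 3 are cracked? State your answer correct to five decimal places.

0.31522

X ~ Binomial(14, 0.14). Want P(X=3 | X≥2) = P(X=3) / P(X≥2).
P(X=3) = C(14,3)·0.14^3·0.86^11 = 0.1900940
P(X≥2) = 1 − 0.1210538 − 0.2758900 = 0.6030562
Ratio = 0.1900940 / 0.6030562 = 0.3152177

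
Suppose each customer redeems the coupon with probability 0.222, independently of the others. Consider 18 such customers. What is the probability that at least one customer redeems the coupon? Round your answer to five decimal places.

0.98909

P(at least one) = 1 − P(none) = 1 − (1 − 0.222)^18
= 1 − 0.0109052 = 0.9890948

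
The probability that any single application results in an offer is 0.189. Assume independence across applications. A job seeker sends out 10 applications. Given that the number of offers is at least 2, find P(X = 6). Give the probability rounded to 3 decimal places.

0.007

X ~ Binomial(10, 0.189). Want P(X=6 | X≥2) = P(X=6) / P(X≥2).
P(X=6) = C(10,6)·0.189^6·0.811^4 = 0.00414
P(X≥2) = 1 − 0.12309 − 0.28685 = 0.59007
Ratio = 0.00414 / 0.59007 = 0.00702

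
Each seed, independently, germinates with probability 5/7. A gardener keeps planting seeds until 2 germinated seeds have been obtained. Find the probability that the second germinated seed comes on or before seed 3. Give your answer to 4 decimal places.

Finishing within 3 seeds ⇔ at least 2 successes in the first 3. With X ~ Binomial(3, 0.714286), P(Y ≤ 3) = 1 − P(X ≤ 1).
  k=0: C(3,0)·0.714286^0·0.285714^3 = 0.023324
  k=1: C(3,1)·0.714286^1·0.285714^2 = 0.174927
1 − 0.198251 = 0.801749

0.8017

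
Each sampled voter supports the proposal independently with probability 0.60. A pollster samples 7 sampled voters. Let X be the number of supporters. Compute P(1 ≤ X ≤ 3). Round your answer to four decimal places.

0.2882

X ~ Binomial(7, 0.60); P(1 ≤ X ≤ 3) = Σ C(7,k) p^k (1−p)^(7−k) over k:
  k=1: C(7,1)·0.60^1·0.40^6 = 0.017203
  k=2: C(7,2)·0.60^2·0.40^5 = 0.077414
  k=3: C(7,3)·0.60^3·0.40^4 = 0.193536
Total = 0.288154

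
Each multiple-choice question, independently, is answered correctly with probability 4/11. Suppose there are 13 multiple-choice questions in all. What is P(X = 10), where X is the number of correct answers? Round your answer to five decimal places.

0.00298

X ~ Binomial(n=13, p=0.363636).
P(X=10) = C(13,10) · p^10 · (1−p)^3
= 286 · 4.0427e-05 · 0.2577 = 0.0029796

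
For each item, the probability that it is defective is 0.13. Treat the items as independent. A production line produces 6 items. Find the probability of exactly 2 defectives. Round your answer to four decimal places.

0.1452

X ~ Binomial(n=6, p=0.13).
P(X=2) = C(6,2) · p^2 · (1−p)^4
= 15 · 0.0169 · 0.5729 = 0.145230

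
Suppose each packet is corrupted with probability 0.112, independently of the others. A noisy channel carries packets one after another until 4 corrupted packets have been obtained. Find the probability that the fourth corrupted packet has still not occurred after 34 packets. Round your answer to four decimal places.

0.4620

Needing more than 34 packets ⇔ fewer than 4 successes in the first 34. With X ~ Binomial(34, 0.112), P(Y > 34) = P(X ≤ 3).
  k=0: C(34,0)·0.112^0·0.888^34 = 0.017621
  k=1: C(34,1)·0.112^1·0.888^33 = 0.075566
  k=2: C(34,2)·0.112^2·0.888^32 = 0.157258
  k=3: C(34,3)·0.112^3·0.888^31 = 0.211567
P(X ≤ 3) = 0.462012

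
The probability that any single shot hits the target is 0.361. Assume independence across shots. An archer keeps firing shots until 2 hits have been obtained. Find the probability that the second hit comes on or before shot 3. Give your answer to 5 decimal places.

0.29687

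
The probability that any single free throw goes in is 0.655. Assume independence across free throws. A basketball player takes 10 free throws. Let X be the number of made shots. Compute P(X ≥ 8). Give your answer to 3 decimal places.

0.273

X ~ Binomial(10, 0.655); P(X ≥ 8) = Σ C(10,k) p^k (1−p)^(10−k) over k:
  k=8: C(10,8)·0.655^8·0.345^2 = 0.18146
  k=9: C(10,9)·0.655^9·0.345^1 = 0.07656
  k=10: C(10,10)·0.655^10·0.345^0 = 0.01453
Total = 0.27255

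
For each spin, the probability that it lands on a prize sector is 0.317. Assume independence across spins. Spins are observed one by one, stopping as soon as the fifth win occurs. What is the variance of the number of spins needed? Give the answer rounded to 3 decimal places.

33.984

Y = total spins until the fifth success; negative binomial with r=5, p=0.317.
Var(Y) = r(1−p)/p² = 5·0.683 / 0.317² = 33.98382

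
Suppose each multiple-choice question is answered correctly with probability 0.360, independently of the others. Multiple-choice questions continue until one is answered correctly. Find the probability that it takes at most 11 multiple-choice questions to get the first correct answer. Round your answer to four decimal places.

Y = number of multiple-choice questions to the first success; geometric, p = 0.36.
P(Y ≤ 11) = 1 − (1−p)^11 = 1 − 0.007379 = 0.992621

0.9926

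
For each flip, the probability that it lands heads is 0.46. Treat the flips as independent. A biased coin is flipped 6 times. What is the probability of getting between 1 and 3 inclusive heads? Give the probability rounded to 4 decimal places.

0.7032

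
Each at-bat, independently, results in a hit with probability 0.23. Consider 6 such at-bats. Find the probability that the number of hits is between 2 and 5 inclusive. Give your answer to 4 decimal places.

0.4179

X ~ Binomial(6, 0.23); P(2 ≤ X ≤ 5) = Σ C(6,k) p^k (1−p)^(6−k) over k:
  k=2: C(6,2)·0.23^2·0.77^4 = 0.278939
  k=3: C(6,3)·0.23^3·0.77^3 = 0.111093
  k=4: C(6,4)·0.23^4·0.77^2 = 0.024888
  k=5: C(6,5)·0.23^5·0.77^1 = 0.002974
Total = 0.417893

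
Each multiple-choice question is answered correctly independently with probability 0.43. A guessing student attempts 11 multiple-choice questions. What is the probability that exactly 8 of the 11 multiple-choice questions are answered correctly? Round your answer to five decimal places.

0.03572

X ~ Binomial(n=11, p=0.43).
P(X=8) = C(11,8) · p^8 · (1−p)^3
= 165 · 0.0011688 · 0.18519 = 0.0357155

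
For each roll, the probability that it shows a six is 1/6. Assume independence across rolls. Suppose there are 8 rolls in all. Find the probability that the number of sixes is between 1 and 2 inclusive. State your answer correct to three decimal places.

X ~ Binomial(8, 0.166667); P(1 ≤ X ≤ 2) = Σ C(8,k) p^k (1−p)^(8−k) over k:
  k=1: C(8,1)·0.166667^1·0.833333^7 = 0.37211
  k=2: C(8,2)·0.166667^2·0.833333^6 = 0.26048
Total = 0.63259

0.633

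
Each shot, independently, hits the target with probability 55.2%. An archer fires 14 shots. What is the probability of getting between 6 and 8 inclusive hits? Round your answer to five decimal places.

X ~ Binomial(14, 0.552); P(6 ≤ X ≤ 8) = Σ C(14,k) p^k (1−p)^(14−k) over k:
  k=6: C(14,6)·0.552^6·0.448^8 = 0.1378523
  k=7: C(14,7)·0.552^7·0.448^7 = 0.1941185
  k=8: C(14,8)·0.552^8·0.448^6 = 0.2092840
Total = 0.5412548

0.54125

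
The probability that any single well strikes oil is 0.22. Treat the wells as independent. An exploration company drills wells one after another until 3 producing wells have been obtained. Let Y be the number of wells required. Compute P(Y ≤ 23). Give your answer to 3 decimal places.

0.909

Finishing within 23 wells ⇔ at least 3 successes in the first 23. With X ~ Binomial(23, 0.22), P(Y ≤ 23) = 1 − P(X ≤ 2).
  k=0: C(23,0)·0.22^0·0.78^23 = 0.00330
  k=1: C(23,1)·0.22^1·0.78^22 = 0.02139
  k=2: C(23,2)·0.22^2·0.78^21 = 0.06637
1 − 0.09106 = 0.90894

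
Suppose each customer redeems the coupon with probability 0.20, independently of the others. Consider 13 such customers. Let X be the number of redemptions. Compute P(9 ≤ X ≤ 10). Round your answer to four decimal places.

X ~ Binomial(13, 0.20); P(9 ≤ X ≤ 10) = Σ C(13,k) p^k (1−p)^(13−k) over k:
  k=9: C(13,9)·0.20^9·0.80^4 = 0.000150
  k=10: C(13,10)·0.20^10·0.80^3 = 0.000015
Total = 0.000165

0.0002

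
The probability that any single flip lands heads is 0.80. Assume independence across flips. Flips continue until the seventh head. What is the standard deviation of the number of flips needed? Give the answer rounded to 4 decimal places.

Y = total flips until the seventh success; negative binomial with r=7, p=0.80.
SD(Y) = √[r(1−p)/p²] = √(2.187500) = 1.479020

1.4790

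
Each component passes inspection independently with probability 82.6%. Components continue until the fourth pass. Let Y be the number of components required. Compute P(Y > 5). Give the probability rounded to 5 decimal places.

Needing more than 5 components ⇔ fewer than 4 successes in the first 5. With X ~ Binomial(5, 0.826), P(Y > 5) = P(X ≤ 3).
  k=0: C(5,0)·0.826^0·0.174^5 = 0.0001595
  k=1: C(5,1)·0.826^1·0.174^4 = 0.0037857
  k=2: C(5,2)·0.826^2·0.174^3 = 0.0359425
  k=3: C(5,3)·0.826^3·0.174^2 = 0.1706234
P(X ≤ 3) = 0.2105111

0.21051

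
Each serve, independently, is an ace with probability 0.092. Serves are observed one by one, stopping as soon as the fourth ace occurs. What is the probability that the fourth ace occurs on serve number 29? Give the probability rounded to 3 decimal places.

0.021

Y = trial on which the fourth success occurs; negative binomial, r=4, p=0.092.
P(Y=29) = C(28,3) · p^4 · (1−p)^25
= 3276 · 7.1639e-05 · 0.089567 = 0.02102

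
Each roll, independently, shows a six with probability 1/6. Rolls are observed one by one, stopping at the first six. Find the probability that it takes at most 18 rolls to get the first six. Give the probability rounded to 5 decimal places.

0.96244

Y = number of rolls to the first success; geometric, p = 0.166667.
P(Y ≤ 18) = 1 − (1−p)^18 = 1 − 0.0375610 = 0.9624390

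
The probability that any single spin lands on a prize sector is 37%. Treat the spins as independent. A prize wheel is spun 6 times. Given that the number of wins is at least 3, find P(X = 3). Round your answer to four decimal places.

X ~ Binomial(6, 0.37). Want P(X=3 | X≥3) = P(X=3) / P(X≥3).
P(X=3) = C(6,3)·0.37^3·0.63^3 = 0.253313
P(X≥3) = 1 − 0.062524 − 0.220321 − 0.323487 = 0.393669
Ratio = 0.253313 / 0.393669 = 0.643467

0.6435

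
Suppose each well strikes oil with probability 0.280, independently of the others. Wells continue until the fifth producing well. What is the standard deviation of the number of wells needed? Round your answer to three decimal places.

Y = total wells until the fifth success; negative binomial with r=5, p=0.28.
SD(Y) = √[r(1−p)/p²] = √(45.91837) = 6.77631

6.776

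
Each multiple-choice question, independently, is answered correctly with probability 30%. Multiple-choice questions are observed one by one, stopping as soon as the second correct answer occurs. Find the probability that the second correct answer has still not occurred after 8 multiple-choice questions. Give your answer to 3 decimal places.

Needing more than 8 multiple-choice questions ⇔ fewer than 2 successes in the first 8. With X ~ Binomial(8, 0.30), P(Y > 8) = P(X ≤ 1).
  k=0: C(8,0)·0.30^0·0.70^8 = 0.05765
  k=1: C(8,1)·0.30^1·0.70^7 = 0.19765
P(X ≤ 1) = 0.25530

0.255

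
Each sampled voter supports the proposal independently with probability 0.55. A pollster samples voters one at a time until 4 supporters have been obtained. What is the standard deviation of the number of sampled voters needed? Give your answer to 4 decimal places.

2.4393

Y = total sampled voters until the fourth success; negative binomial with r=4, p=0.55.
SD(Y) = √[r(1−p)/p²] = √(5.950413) = 2.439347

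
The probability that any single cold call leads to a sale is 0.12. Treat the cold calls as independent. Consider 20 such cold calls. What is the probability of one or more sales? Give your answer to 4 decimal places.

0.9224

P(at least one) = 1 − P(none) = 1 − (1 − 0.12)^20
= 1 − 0.077563 = 0.922437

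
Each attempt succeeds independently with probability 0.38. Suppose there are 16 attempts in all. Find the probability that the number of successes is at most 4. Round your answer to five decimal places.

X ~ Binomial(16, 0.38); P(X ≤ 4) = Σ C(16,k) p^k (1−p)^(16−k) over k:
  k=0: C(16,0)·0.38^0·0.62^16 = 0.0004767
  k=1: C(16,1)·0.38^1·0.62^15 = 0.0046750
  k=2: C(16,2)·0.38^2·0.62^14 = 0.0214898
  k=3: C(16,3)·0.38^3·0.62^13 = 0.0614654
  k=4: C(16,4)·0.38^4·0.62^12 = 0.1224351
Total = 0.2105420

0.21054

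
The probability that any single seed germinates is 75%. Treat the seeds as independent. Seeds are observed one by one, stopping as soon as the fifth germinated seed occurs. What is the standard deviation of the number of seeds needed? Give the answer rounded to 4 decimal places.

1.4907

Y = total seeds until the fifth success; negative binomial with r=5, p=0.75.
SD(Y) = √[r(1−p)/p²] = √(2.222222) = 1.490712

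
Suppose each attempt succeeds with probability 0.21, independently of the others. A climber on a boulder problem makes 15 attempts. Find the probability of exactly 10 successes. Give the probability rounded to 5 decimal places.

0.00015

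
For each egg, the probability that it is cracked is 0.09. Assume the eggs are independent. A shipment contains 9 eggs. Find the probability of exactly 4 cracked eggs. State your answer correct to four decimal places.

X ~ Binomial(n=9, p=0.09).
P(X=4) = C(9,4) · p^4 · (1−p)^5
= 126 · 6.561e-05 · 0.62403 = 0.005159

0.0052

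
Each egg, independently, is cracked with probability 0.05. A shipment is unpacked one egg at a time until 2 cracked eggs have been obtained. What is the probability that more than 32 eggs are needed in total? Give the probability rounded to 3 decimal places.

0.520

Needing more than 32 eggs ⇔ fewer than 2 successes in the first 32. With X ~ Binomial(32, 0.05), P(Y > 32) = P(X ≤ 1).
  k=0: C(32,0)·0.05^0·0.95^32 = 0.19371
  k=1: C(32,1)·0.05^1·0.95^31 = 0.32625
P(X ≤ 1) = 0.51996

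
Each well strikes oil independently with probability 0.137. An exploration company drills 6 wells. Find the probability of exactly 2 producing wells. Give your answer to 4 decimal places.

X ~ Binomial(n=6, p=0.137).
P(X=2) = C(6,2) · p^2 · (1−p)^4
= 15 · 0.018769 · 0.55468 = 0.156162

0.1562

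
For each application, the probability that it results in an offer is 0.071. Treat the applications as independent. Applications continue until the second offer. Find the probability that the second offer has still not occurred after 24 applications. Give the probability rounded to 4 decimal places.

Needing more than 24 applications ⇔ fewer than 2 successes in the first 24. With X ~ Binomial(24, 0.071), P(Y > 24) = P(X ≤ 1).
  k=0: C(24,0)·0.071^0·0.929^24 = 0.170756
  k=1: C(24,1)·0.071^1·0.929^23 = 0.313207
P(X ≤ 1) = 0.483963

0.4840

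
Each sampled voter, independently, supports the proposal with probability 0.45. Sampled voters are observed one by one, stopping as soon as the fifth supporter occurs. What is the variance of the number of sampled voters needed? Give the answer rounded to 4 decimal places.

13.5802

Y = total sampled voters until the fifth success; negative binomial with r=5, p=0.45.
Var(Y) = r(1−p)/p² = 5·0.55 / 0.45² = 13.580247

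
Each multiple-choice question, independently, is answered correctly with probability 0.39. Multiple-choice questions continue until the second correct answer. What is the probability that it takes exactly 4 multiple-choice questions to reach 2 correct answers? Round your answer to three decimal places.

Y = trial on which the second success occurs; negative binomial, r=2, p=0.39.
P(Y=4) = C(3,1) · p^2 · (1−p)^2
= 3 · 0.1521 · 0.3721 = 0.16979

0.170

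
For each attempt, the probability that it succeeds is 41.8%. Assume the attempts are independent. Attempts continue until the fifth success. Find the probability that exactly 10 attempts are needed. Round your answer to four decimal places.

0.1074

Y = trial on which the fifth success occurs; negative binomial, r=5, p=0.418.
P(Y=10) = C(9,4) · p^5 · (1−p)^5
= 126 · 0.012761 · 0.066775 = 0.107366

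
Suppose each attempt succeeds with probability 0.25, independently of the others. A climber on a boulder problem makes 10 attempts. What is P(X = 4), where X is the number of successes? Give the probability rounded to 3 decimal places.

0.146

X ~ Binomial(n=10, p=0.25).
P(X=4) = C(10,4) · p^4 · (1−p)^6
= 210 · 0.0039062 · 0.17798 = 0.14600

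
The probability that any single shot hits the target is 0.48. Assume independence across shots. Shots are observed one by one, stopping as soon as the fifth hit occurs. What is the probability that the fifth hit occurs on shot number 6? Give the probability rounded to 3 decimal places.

0.066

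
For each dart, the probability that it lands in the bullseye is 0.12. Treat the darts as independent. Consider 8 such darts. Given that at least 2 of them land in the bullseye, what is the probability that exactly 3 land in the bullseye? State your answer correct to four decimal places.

X ~ Binomial(8, 0.12). Want P(X=3 | X≥2) = P(X=3) / P(X≥2).
P(X=3) = C(8,3)·0.12^3·0.88^5 = 0.051068
P(X≥2) = 1 − 0.359635 − 0.392329 = 0.248037
Ratio = 0.051068 / 0.248037 = 0.205887

0.2059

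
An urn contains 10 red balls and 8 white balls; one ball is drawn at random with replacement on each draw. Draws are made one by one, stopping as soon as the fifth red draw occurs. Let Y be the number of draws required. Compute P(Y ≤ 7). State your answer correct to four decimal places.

0.3273

Finishing within 7 draws ⇔ at least 5 successes in the first 7. With X ~ Binomial(7, 0.555556), P(Y ≤ 7) = 1 − P(X ≤ 4).
  k=0: C(7,0)·0.555556^0·0.444444^7 = 0.003425
  k=1: C(7,1)·0.555556^1·0.444444^6 = 0.029973
  k=2: C(7,2)·0.555556^2·0.444444^5 = 0.112399
  k=3: C(7,3)·0.555556^3·0.444444^4 = 0.234164
  k=4: C(7,4)·0.555556^4·0.444444^3 = 0.292705
1 − 0.672667 = 0.327333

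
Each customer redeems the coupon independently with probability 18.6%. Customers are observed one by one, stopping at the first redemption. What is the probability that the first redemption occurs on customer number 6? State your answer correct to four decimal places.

0.0665

Geometric (trials to first success), p = 0.186.
P(Y = 6) = (1−p)^5 · p = 0.35737 · 0.186 = 0.066471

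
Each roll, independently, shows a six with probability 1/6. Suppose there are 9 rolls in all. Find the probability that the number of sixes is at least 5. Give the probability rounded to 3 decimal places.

0.009

X ~ Binomial(9, 0.166667); P(X ≥ 5) = Σ C(9,k) p^k (1−p)^(9−k) over k:
  k=5: C(9,5)·0.166667^5·0.833333^4 = 0.00781
  k=6: C(9,6)·0.166667^6·0.833333^3 = 0.00104
  k=7: C(9,7)·0.166667^7·0.833333^2 = 0.00009
  k=8: C(9,8)·0.166667^8·0.833333^1 = 0.00000
  k=9: C(9,9)·0.166667^9·0.833333^0 = 0.00000
Total = 0.00895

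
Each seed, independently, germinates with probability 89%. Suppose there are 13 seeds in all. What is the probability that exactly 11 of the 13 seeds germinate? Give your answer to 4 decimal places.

0.2619

X ~ Binomial(n=13, p=0.89).
P(X=11) = C(13,11) · p^11 · (1−p)^2
= 78 · 0.27752 · 0.0121 = 0.261921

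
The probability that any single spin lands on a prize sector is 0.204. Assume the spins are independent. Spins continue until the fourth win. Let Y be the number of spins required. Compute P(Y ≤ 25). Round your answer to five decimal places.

0.78061

Finishing within 25 spins ⇔ at least 4 successes in the first 25. With X ~ Binomial(25, 0.204), P(Y ≤ 25) = 1 − P(X ≤ 3).
  k=0: C(25,0)·0.204^0·0.796^25 = 0.0033329
  k=1: C(25,1)·0.204^1·0.796^24 = 0.0213542
  k=2: C(25,2)·0.204^2·0.796^23 = 0.0656723
  k=3: C(25,3)·0.204^3·0.796^22 = 0.1290345
1 − 0.2193939 = 0.7806061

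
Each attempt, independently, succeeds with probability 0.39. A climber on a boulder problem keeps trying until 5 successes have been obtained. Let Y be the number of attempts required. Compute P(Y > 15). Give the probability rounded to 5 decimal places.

0.24129

Needing more than 15 attempts ⇔ fewer than 5 successes in the first 15. With X ~ Binomial(15, 0.39), P(Y > 15) = P(X ≤ 4).
  k=0: C(15,0)·0.39^0·0.61^15 = 0.0006025
  k=1: C(15,1)·0.39^1·0.61^14 = 0.0057779
  k=2: C(15,2)·0.39^2·0.61^13 = 0.0258587
  k=3: C(15,3)·0.39^3·0.61^12 = 0.0716413
  k=4: C(15,4)·0.39^4·0.61^11 = 0.1374103
P(X ≤ 4) = 0.2412907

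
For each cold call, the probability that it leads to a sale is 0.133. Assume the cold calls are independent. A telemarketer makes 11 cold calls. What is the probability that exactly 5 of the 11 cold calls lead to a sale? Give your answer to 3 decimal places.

0.008

X ~ Binomial(n=11, p=0.133).
P(X=5) = C(11,5) · p^5 · (1−p)^6
= 462 · 4.1616e-05 · 0.42473 = 0.00817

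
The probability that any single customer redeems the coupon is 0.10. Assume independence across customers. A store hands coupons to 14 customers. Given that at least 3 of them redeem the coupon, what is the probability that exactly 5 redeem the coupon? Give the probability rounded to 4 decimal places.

0.0490

X ~ Binomial(14, 0.10). Want P(X=5 | X≥3) = P(X=5) / P(X≥3).
P(X=5) = C(14,5)·0.10^5·0.90^9 = 0.007756
P(X≥3) = 1 − 0.228768 − 0.355861 − 0.257011 = 0.158360
Ratio = 0.007756 / 0.158360 = 0.048978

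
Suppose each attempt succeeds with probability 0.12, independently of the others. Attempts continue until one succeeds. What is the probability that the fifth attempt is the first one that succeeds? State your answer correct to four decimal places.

Geometric (trials to first success), p = 0.12.
P(Y = 5) = (1−p)^4 · p = 0.5997 · 0.12 = 0.071963

0.0720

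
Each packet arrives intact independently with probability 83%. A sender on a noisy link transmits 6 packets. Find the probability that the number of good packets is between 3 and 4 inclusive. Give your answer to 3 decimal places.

X ~ Binomial(6, 0.83); P(3 ≤ X ≤ 4) = Σ C(6,k) p^k (1−p)^(6−k) over k:
  k=3: C(6,3)·0.83^3·0.17^3 = 0.05618
  k=4: C(6,4)·0.83^4·0.17^2 = 0.20573
Total = 0.26192

0.262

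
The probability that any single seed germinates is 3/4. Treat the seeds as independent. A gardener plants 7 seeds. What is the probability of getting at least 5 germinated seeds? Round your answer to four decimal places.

X ~ Binomial(7, 0.75); P(X ≥ 5) = Σ C(7,k) p^k (1−p)^(7−k) over k:
  k=5: C(7,5)·0.75^5·0.25^2 = 0.311462
  k=6: C(7,6)·0.75^6·0.25^1 = 0.311462
  k=7: C(7,7)·0.75^7·0.25^0 = 0.133484
Total = 0.756409

0.7564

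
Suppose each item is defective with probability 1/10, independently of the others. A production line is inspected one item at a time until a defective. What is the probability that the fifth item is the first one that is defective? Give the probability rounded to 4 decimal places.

0.0656

Geometric (trials to first success), p = 0.10.
P(Y = 5) = (1−p)^4 · p = 0.6561 · 0.10 = 0.065610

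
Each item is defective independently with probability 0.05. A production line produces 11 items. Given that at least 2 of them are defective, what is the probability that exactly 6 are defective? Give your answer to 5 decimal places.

X ~ Binomial(11, 0.05). Want P(X=6 | X≥2) = P(X=6) / P(X≥2).
P(X=6) = C(11,6)·0.05^6·0.95^5 = 0.0000056
P(X≥2) = 1 − 0.5688001 − 0.3293053 = 0.1018946
Ratio = 0.0000056 / 0.1018946 = 0.0000548

0.00005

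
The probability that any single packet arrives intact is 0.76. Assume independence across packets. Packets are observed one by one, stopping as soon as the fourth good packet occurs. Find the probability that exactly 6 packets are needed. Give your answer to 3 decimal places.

Y = trial on which the fourth success occurs; negative binomial, r=4, p=0.76.
P(Y=6) = C(5,3) · p^4 · (1−p)^2
= 10 · 0.33362 · 0.0576 = 0.19217

0.192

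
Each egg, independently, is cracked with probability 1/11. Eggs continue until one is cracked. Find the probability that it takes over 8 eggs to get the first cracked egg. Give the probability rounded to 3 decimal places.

0.467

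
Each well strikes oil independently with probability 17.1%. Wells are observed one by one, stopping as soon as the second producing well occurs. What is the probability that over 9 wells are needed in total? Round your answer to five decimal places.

0.52822

Needing more than 9 wells ⇔ fewer than 2 successes in the first 9. With X ~ Binomial(9, 0.171), P(Y > 9) = P(X ≤ 1).
  k=0: C(9,0)·0.171^0·0.829^9 = 0.1849229
  k=1: C(9,1)·0.171^1·0.829^8 = 0.3433008
P(X ≤ 1) = 0.5282238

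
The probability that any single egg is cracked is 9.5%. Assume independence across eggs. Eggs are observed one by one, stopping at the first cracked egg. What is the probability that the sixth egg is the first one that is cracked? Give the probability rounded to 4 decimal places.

Geometric (trials to first success), p = 0.095.
P(Y = 6) = (1−p)^5 · p = 0.60708 · 0.095 = 0.057672

0.0577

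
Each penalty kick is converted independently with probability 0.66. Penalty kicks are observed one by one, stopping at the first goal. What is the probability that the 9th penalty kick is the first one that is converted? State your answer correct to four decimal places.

Geometric (trials to first success), p = 0.66.
P(Y = 9) = (1−p)^8 · p = 0.00017858 · 0.66 = 0.000118

0.0001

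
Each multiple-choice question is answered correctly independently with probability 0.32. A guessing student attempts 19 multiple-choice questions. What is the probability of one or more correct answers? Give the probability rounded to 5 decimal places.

P(at least one) = 1 − P(none) = 1 − (1 − 0.32)^19
= 1 − 0.0006572 = 0.9993428

0.99934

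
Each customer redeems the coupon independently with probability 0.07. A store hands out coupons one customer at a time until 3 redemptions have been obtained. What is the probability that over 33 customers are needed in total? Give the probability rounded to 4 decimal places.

Needing more than 33 customers ⇔ fewer than 3 successes in the first 33. With X ~ Binomial(33, 0.07), P(Y > 33) = P(X ≤ 2).
  k=0: C(33,0)·0.07^0·0.93^33 = 0.091188
  k=1: C(33,1)·0.07^1·0.93^32 = 0.226499
  k=2: C(33,2)·0.07^2·0.93^31 = 0.272773
P(X ≤ 2) = 0.590460

0.5905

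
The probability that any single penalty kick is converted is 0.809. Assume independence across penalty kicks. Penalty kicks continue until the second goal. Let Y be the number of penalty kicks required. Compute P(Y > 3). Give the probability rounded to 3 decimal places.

0.096

Needing more than 3 penalty kicks ⇔ fewer than 2 successes in the first 3. With X ~ Binomial(3, 0.809), P(Y > 3) = P(X ≤ 1).
  k=0: C(3,0)·0.809^0·0.191^3 = 0.00697
  k=1: C(3,1)·0.809^1·0.191^2 = 0.08854
P(X ≤ 1) = 0.09551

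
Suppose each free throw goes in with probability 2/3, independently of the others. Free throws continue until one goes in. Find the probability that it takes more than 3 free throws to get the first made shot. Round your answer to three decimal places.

0.037

Y = number of free throws to the first success; geometric, p = 0.666667.
P(Y > 3) = P(first 3 all fail) = (1−p)^3 = 0.03704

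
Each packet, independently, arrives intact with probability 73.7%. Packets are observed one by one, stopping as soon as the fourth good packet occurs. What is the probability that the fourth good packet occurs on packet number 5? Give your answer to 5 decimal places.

Y = trial on which the fourth success occurs; negative binomial, r=4, p=0.737.
P(Y=5) = C(4,3) · p^4 · (1−p)^1
= 4 · 0.29503 · 0.263 = 0.3103743

0.31037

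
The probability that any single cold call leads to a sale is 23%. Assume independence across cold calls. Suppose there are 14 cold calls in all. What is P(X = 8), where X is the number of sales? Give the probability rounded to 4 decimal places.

X ~ Binomial(n=14, p=0.23).
P(X=8) = C(14,8) · p^8 · (1−p)^6
= 3003 · 7.8311e-06 · 0.20842 = 0.004901

0.0049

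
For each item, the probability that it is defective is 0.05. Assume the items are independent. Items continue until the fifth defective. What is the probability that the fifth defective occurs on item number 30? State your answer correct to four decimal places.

Y = trial on which the fifth success occurs; negative binomial, r=5, p=0.05.
P(Y=30) = C(29,4) · p^5 · (1−p)^25
= 23751 · 3.125e-07 · 0.27739 = 0.002059

0.0021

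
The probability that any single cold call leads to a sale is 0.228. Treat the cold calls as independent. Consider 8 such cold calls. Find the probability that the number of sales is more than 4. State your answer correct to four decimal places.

0.0184

X ~ Binomial(8, 0.228); P(X ≥ 5) = Σ C(8,k) p^k (1−p)^(8−k) over k:
  k=5: C(8,5)·0.228^5·0.772^3 = 0.015875
  k=6: C(8,6)·0.228^6·0.772^2 = 0.002344
  k=7: C(8,7)·0.228^7·0.772^1 = 0.000198
  k=8: C(8,8)·0.228^8·0.772^0 = 0.000007
Total = 0.018424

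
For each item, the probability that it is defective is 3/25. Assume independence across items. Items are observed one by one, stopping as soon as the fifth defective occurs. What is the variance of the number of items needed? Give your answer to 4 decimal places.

305.5556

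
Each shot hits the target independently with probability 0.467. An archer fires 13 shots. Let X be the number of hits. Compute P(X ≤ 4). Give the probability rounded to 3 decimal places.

X ~ Binomial(13, 0.467); P(X ≤ 4) = Σ C(13,k) p^k (1−p)^(13−k) over k:
  k=0: C(13,0)·0.467^0·0.533^13 = 0.00028
  k=1: C(13,1)·0.467^1·0.533^12 = 0.00319
  k=2: C(13,2)·0.467^2·0.533^11 = 0.01678
  k=3: C(13,3)·0.467^3·0.533^10 = 0.05390
  k=4: C(13,4)·0.467^4·0.533^9 = 0.11806
Total = 0.19221

0.192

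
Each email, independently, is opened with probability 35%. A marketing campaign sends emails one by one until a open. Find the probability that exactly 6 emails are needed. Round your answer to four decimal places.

Geometric (trials to first success), p = 0.35.
P(Y = 6) = (1−p)^5 · p = 0.11603 · 0.35 = 0.040610

0.0406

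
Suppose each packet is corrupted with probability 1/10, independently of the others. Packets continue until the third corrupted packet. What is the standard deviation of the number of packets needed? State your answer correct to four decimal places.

16.4317

Y = total packets until the third success; negative binomial with r=3, p=0.10.
SD(Y) = √[r(1−p)/p²] = √(270.000000) = 16.431677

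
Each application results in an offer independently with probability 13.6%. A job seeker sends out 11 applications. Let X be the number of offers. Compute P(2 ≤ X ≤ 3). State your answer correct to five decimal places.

X ~ Binomial(11, 0.136); P(2 ≤ X ≤ 3) = Σ C(11,k) p^k (1−p)^(11−k) over k:
  k=2: C(11,2)·0.136^2·0.864^9 = 0.2729381
  k=3: C(11,3)·0.136^3·0.864^8 = 0.1288874
Total = 0.4018256

0.40183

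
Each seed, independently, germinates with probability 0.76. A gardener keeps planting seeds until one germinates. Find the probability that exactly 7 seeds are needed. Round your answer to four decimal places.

Geometric (trials to first success), p = 0.76.
P(Y = 7) = (1−p)^6 · p = 0.0001911 · 0.76 = 0.000145

0.0001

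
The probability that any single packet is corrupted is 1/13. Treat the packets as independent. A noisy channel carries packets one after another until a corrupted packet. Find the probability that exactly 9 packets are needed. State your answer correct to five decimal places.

0.04055

Geometric (trials to first success), p = 0.076923.
P(Y = 9) = (1−p)^8 · p = 0.52711 · 0.076923 = 0.0405471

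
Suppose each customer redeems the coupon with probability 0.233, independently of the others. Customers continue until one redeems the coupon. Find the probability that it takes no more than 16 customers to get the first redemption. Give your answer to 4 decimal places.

0.9857

Y = number of customers to the first success; geometric, p = 0.233.
P(Y ≤ 16) = 1 − (1−p)^16 = 1 − 0.014346 = 0.985654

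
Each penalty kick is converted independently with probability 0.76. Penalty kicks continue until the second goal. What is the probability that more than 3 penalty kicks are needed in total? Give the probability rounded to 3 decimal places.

Needing more than 3 penalty kicks ⇔ fewer than 2 successes in the first 3. With X ~ Binomial(3, 0.76), P(Y > 3) = P(X ≤ 1).
  k=0: C(3,0)·0.76^0·0.24^3 = 0.01382
  k=1: C(3,1)·0.76^1·0.24^2 = 0.13133
P(X ≤ 1) = 0.14515

0.145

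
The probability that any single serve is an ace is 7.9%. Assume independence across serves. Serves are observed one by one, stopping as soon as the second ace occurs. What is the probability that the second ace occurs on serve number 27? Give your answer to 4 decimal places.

0.0207

Y = trial on which the second success occurs; negative binomial, r=2, p=0.079.
P(Y=27) = C(26,1) · p^2 · (1−p)^25
= 26 · 0.006241 · 0.12779 = 0.020736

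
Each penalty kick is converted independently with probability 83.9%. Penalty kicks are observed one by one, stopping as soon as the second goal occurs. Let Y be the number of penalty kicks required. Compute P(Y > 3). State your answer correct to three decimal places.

0.069

Needing more than 3 penalty kicks ⇔ fewer than 2 successes in the first 3. With X ~ Binomial(3, 0.839), P(Y > 3) = P(X ≤ 1).
  k=0: C(3,0)·0.839^0·0.161^3 = 0.00417
  k=1: C(3,1)·0.839^1·0.161^2 = 0.06524
P(X ≤ 1) = 0.06942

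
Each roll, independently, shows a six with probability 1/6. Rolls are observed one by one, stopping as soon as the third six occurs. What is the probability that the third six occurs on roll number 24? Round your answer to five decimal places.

0.02546

Y = trial on which the third success occurs; negative binomial, r=3, p=0.166667.
P(Y=24) = C(23,2) · p^3 · (1−p)^21
= 253 · 0.0046296 · 0.021737 = 0.0254601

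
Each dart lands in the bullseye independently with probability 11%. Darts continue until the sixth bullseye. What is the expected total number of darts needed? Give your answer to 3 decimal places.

54.545

Y = total darts until the sixth success; negative binomial with r=6, p=0.11.
E[Y] = r / p = 6 / 0.11 = 54.54545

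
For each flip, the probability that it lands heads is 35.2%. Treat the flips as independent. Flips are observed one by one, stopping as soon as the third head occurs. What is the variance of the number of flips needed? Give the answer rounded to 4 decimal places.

Y = total flips until the third success; negative binomial with r=3, p=0.352.
Var(Y) = r(1−p)/p² = 3·0.648 / 0.352² = 15.689566

15.6896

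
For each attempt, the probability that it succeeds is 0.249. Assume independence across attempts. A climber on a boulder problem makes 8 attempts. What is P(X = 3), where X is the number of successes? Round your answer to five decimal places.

X ~ Binomial(n=8, p=0.249).
P(X=3) = C(8,3) · p^3 · (1−p)^5
= 56 · 0.015438 · 0.23889 = 0.2065312

0.20653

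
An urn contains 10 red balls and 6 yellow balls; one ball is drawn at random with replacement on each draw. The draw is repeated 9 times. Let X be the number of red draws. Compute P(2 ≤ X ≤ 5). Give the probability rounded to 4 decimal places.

0.4519

X ~ Binomial(9, 0.625); P(2 ≤ X ≤ 5) = Σ C(9,k) p^k (1−p)^(9−k) over k:
  k=2: C(9,2)·0.625^2·0.375^7 = 0.014665
  k=3: C(9,3)·0.625^3·0.375^6 = 0.057030
  k=4: C(9,4)·0.625^4·0.375^5 = 0.142576
  k=5: C(9,5)·0.625^5·0.375^4 = 0.237627
Total = 0.451899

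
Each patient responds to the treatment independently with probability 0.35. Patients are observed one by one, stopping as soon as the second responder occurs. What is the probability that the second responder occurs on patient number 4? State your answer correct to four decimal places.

0.1553

Y = trial on which the second success occurs; negative binomial, r=2, p=0.35.
P(Y=4) = C(3,1) · p^2 · (1−p)^2
= 3 · 0.1225 · 0.4225 = 0.155269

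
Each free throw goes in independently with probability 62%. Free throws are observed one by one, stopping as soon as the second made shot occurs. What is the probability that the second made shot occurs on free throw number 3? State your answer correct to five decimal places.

0.29214

Y = trial on which the second success occurs; negative binomial, r=2, p=0.62.
P(Y=3) = C(2,1) · p^2 · (1−p)^1
= 2 · 0.3844 · 0.38 = 0.2921440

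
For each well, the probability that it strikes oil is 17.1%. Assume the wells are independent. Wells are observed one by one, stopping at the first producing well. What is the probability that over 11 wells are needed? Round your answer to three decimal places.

Y = number of wells to the first success; geometric, p = 0.171.
P(Y > 11) = P(first 11 all fail) = (1−p)^11 = 0.12709

0.127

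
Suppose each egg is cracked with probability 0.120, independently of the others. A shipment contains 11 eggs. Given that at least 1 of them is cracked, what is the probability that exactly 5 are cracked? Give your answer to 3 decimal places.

X ~ Binomial(11, 0.12). Want P(X=5 | X≥1) = P(X=5) / P(X≥1).
P(X=5) = C(11,5)·0.12^5·0.88^6 = 0.00534
P(X≥1) = 1 − 0.24508 = 0.75492
Ratio = 0.00534 / 0.75492 = 0.00707

0.007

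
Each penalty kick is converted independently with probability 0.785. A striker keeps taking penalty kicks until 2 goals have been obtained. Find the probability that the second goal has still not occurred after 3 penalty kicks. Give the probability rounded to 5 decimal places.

Needing more than 3 penalty kicks ⇔ fewer than 2 successes in the first 3. With X ~ Binomial(3, 0.785), P(Y > 3) = P(X ≤ 1).
  k=0: C(3,0)·0.785^0·0.215^3 = 0.0099384
  k=1: C(3,1)·0.785^1·0.215^2 = 0.1088599
P(X ≤ 1) = 0.1187982

0.11880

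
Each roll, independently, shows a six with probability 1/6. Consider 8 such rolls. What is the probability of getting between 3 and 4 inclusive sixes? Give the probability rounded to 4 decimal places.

0.1302

X ~ Binomial(8, 0.166667); P(3 ≤ X ≤ 4) = Σ C(8,k) p^k (1−p)^(8−k) over k:
  k=3: C(8,3)·0.166667^3·0.833333^5 = 0.104190
  k=4: C(8,4)·0.166667^4·0.833333^4 = 0.026048
Total = 0.130238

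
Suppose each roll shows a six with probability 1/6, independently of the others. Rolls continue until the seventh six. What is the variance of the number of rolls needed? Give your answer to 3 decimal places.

210.000

Y = total rolls until the seventh success; negative binomial with r=7, p=0.166667.
Var(Y) = r(1−p)/p² = 7·0.833333 / 0.166667² = 210.00000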